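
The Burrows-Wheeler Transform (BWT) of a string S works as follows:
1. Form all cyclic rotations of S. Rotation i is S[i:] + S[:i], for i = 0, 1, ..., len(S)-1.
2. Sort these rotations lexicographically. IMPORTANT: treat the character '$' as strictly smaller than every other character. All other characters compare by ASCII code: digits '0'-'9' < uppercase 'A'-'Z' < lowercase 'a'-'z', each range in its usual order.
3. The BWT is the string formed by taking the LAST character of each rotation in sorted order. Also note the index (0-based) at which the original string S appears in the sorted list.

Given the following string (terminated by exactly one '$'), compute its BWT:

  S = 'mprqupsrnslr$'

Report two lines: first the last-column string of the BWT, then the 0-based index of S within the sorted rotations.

Answer: rs$rmurlspnpq
2

Derivation:
All 13 rotations (rotation i = S[i:]+S[:i]):
  rot[0] = mprqupsrnslr$
  rot[1] = prqupsrnslr$m
  rot[2] = rqupsrnslr$mp
  rot[3] = qupsrnslr$mpr
  rot[4] = upsrnslr$mprq
  rot[5] = psrnslr$mprqu
  rot[6] = srnslr$mprqup
  rot[7] = rnslr$mprqups
  rot[8] = nslr$mprqupsr
  rot[9] = slr$mprqupsrn
  rot[10] = lr$mprqupsrns
  rot[11] = r$mprqupsrnsl
  rot[12] = $mprqupsrnslr
Sorted (with $ < everything):
  sorted[0] = $mprqupsrnslr  (last char: 'r')
  sorted[1] = lr$mprqupsrns  (last char: 's')
  sorted[2] = mprqupsrnslr$  (last char: '$')
  sorted[3] = nslr$mprqupsr  (last char: 'r')
  sorted[4] = prqupsrnslr$m  (last char: 'm')
  sorted[5] = psrnslr$mprqu  (last char: 'u')
  sorted[6] = qupsrnslr$mpr  (last char: 'r')
  sorted[7] = r$mprqupsrnsl  (last char: 'l')
  sorted[8] = rnslr$mprqups  (last char: 's')
  sorted[9] = rqupsrnslr$mp  (last char: 'p')
  sorted[10] = slr$mprqupsrn  (last char: 'n')
  sorted[11] = srnslr$mprqup  (last char: 'p')
  sorted[12] = upsrnslr$mprq  (last char: 'q')
Last column: rs$rmurlspnpq
Original string S is at sorted index 2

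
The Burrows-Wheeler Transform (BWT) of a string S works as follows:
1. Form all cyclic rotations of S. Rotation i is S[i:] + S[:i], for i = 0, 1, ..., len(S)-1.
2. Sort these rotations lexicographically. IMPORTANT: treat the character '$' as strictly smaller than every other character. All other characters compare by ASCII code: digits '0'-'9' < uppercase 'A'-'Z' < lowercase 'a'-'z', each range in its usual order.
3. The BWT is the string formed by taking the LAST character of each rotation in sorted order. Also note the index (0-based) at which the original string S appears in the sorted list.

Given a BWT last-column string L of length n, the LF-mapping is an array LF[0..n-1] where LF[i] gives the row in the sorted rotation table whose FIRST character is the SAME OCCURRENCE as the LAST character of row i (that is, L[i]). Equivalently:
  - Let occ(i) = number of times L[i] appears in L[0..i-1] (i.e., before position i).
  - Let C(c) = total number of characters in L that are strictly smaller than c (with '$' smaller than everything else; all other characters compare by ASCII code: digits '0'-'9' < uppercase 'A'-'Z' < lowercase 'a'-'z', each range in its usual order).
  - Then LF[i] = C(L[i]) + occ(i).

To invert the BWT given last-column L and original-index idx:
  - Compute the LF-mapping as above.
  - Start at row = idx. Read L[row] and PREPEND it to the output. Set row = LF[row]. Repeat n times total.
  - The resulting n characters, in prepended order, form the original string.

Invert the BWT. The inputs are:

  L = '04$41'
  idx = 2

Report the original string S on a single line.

LF mapping: 1 3 0 4 2
Walk LF starting at row 2, prepending L[row]:
  step 1: row=2, L[2]='$', prepend. Next row=LF[2]=0
  step 2: row=0, L[0]='0', prepend. Next row=LF[0]=1
  step 3: row=1, L[1]='4', prepend. Next row=LF[1]=3
  step 4: row=3, L[3]='4', prepend. Next row=LF[3]=4
  step 5: row=4, L[4]='1', prepend. Next row=LF[4]=2
Reversed output: 1440$

Answer: 1440$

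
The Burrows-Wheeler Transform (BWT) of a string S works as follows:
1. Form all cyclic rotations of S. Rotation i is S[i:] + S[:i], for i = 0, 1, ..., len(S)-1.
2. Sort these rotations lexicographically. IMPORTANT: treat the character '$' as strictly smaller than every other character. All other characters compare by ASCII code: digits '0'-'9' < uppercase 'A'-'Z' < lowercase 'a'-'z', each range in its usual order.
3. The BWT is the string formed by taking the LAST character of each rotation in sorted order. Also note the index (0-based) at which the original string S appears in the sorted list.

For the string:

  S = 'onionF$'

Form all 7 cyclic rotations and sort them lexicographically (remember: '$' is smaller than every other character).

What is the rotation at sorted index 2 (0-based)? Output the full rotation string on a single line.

All 7 rotations (rotation i = S[i:]+S[:i]):
  rot[0] = onionF$
  rot[1] = nionF$o
  rot[2] = ionF$on
  rot[3] = onF$oni
  rot[4] = nF$onio
  rot[5] = F$onion
  rot[6] = $onionF
Sorted (with $ < everything):
  sorted[0] = $onionF
  sorted[1] = F$onion
  sorted[2] = ionF$on
  sorted[3] = nF$onio
  sorted[4] = nionF$o
  sorted[5] = onF$oni
  sorted[6] = onionF$
sorted[2] = ionF$on

Answer: ionF$on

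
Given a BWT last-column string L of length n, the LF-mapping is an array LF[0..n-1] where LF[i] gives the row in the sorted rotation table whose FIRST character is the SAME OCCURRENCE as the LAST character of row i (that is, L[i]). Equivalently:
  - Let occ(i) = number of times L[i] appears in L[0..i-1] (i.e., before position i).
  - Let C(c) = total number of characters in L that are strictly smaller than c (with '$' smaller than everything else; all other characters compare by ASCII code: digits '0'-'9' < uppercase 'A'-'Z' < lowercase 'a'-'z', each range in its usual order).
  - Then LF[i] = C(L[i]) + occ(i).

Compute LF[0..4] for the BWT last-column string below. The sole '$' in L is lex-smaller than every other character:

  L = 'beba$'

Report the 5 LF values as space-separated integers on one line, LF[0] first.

Char counts: '$':1, 'a':1, 'b':2, 'e':1
C (first-col start): C('$')=0, C('a')=1, C('b')=2, C('e')=4
L[0]='b': occ=0, LF[0]=C('b')+0=2+0=2
L[1]='e': occ=0, LF[1]=C('e')+0=4+0=4
L[2]='b': occ=1, LF[2]=C('b')+1=2+1=3
L[3]='a': occ=0, LF[3]=C('a')+0=1+0=1
L[4]='$': occ=0, LF[4]=C('$')+0=0+0=0

Answer: 2 4 3 1 0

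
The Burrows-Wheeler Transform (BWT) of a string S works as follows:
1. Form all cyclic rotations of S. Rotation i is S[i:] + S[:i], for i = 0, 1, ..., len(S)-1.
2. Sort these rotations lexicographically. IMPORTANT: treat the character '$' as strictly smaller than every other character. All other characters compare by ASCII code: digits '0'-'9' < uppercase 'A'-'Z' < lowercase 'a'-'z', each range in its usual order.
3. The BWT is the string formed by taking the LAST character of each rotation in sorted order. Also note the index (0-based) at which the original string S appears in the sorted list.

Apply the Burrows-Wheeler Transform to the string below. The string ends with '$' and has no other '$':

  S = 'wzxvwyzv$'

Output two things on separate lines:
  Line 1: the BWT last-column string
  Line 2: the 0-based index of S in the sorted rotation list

All 9 rotations (rotation i = S[i:]+S[:i]):
  rot[0] = wzxvwyzv$
  rot[1] = zxvwyzv$w
  rot[2] = xvwyzv$wz
  rot[3] = vwyzv$wzx
  rot[4] = wyzv$wzxv
  rot[5] = yzv$wzxvw
  rot[6] = zv$wzxvwy
  rot[7] = v$wzxvwyz
  rot[8] = $wzxvwyzv
Sorted (with $ < everything):
  sorted[0] = $wzxvwyzv  (last char: 'v')
  sorted[1] = v$wzxvwyz  (last char: 'z')
  sorted[2] = vwyzv$wzx  (last char: 'x')
  sorted[3] = wyzv$wzxv  (last char: 'v')
  sorted[4] = wzxvwyzv$  (last char: '$')
  sorted[5] = xvwyzv$wz  (last char: 'z')
  sorted[6] = yzv$wzxvw  (last char: 'w')
  sorted[7] = zv$wzxvwy  (last char: 'y')
  sorted[8] = zxvwyzv$w  (last char: 'w')
Last column: vzxv$zwyw
Original string S is at sorted index 4

Answer: vzxv$zwyw
4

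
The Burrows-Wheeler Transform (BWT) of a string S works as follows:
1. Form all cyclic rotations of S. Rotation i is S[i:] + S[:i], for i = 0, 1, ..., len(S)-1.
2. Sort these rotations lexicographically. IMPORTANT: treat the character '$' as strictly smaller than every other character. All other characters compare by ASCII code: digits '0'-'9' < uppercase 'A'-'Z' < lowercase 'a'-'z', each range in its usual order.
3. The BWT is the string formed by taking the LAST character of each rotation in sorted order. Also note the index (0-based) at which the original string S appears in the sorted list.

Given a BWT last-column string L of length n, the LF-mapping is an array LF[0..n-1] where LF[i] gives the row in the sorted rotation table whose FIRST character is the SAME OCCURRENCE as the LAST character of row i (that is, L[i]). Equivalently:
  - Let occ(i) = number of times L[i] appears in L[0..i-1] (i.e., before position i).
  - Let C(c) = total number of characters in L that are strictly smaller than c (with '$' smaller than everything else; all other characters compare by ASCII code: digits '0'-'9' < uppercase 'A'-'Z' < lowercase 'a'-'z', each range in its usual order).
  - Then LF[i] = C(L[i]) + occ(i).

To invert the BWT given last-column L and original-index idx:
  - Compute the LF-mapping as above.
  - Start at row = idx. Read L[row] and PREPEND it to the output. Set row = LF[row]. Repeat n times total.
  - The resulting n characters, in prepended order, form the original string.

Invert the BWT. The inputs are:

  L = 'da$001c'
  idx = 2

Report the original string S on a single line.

Answer: 0a01cd$

Derivation:
LF mapping: 6 4 0 1 2 3 5
Walk LF starting at row 2, prepending L[row]:
  step 1: row=2, L[2]='$', prepend. Next row=LF[2]=0
  step 2: row=0, L[0]='d', prepend. Next row=LF[0]=6
  step 3: row=6, L[6]='c', prepend. Next row=LF[6]=5
  step 4: row=5, L[5]='1', prepend. Next row=LF[5]=3
  step 5: row=3, L[3]='0', prepend. Next row=LF[3]=1
  step 6: row=1, L[1]='a', prepend. Next row=LF[1]=4
  step 7: row=4, L[4]='0', prepend. Next row=LF[4]=2
Reversed output: 0a01cd$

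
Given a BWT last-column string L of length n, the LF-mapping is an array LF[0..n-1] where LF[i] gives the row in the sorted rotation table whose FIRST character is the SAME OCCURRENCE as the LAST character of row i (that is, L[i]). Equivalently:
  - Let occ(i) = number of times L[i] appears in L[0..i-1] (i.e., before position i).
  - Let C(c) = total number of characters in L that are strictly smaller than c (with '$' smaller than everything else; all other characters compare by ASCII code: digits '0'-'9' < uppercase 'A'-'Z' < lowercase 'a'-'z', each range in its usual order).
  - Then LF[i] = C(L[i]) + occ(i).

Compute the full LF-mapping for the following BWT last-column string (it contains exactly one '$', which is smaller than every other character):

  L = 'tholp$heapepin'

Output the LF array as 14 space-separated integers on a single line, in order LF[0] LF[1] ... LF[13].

Char counts: '$':1, 'a':1, 'e':2, 'h':2, 'i':1, 'l':1, 'n':1, 'o':1, 'p':3, 't':1
C (first-col start): C('$')=0, C('a')=1, C('e')=2, C('h')=4, C('i')=6, C('l')=7, C('n')=8, C('o')=9, C('p')=10, C('t')=13
L[0]='t': occ=0, LF[0]=C('t')+0=13+0=13
L[1]='h': occ=0, LF[1]=C('h')+0=4+0=4
L[2]='o': occ=0, LF[2]=C('o')+0=9+0=9
L[3]='l': occ=0, LF[3]=C('l')+0=7+0=7
L[4]='p': occ=0, LF[4]=C('p')+0=10+0=10
L[5]='$': occ=0, LF[5]=C('$')+0=0+0=0
L[6]='h': occ=1, LF[6]=C('h')+1=4+1=5
L[7]='e': occ=0, LF[7]=C('e')+0=2+0=2
L[8]='a': occ=0, LF[8]=C('a')+0=1+0=1
L[9]='p': occ=1, LF[9]=C('p')+1=10+1=11
L[10]='e': occ=1, LF[10]=C('e')+1=2+1=3
L[11]='p': occ=2, LF[11]=C('p')+2=10+2=12
L[12]='i': occ=0, LF[12]=C('i')+0=6+0=6
L[13]='n': occ=0, LF[13]=C('n')+0=8+0=8

Answer: 13 4 9 7 10 0 5 2 1 11 3 12 6 8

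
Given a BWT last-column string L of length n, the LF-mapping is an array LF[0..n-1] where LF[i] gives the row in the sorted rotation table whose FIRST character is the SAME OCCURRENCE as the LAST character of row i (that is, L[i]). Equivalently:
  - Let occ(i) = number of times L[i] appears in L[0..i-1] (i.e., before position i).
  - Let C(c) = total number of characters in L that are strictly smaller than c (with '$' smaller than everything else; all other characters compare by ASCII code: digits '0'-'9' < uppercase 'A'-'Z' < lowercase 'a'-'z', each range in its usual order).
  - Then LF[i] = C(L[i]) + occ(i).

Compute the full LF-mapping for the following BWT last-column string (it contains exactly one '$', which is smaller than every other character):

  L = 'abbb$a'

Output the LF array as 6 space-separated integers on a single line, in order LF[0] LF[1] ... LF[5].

Answer: 1 3 4 5 0 2

Derivation:
Char counts: '$':1, 'a':2, 'b':3
C (first-col start): C('$')=0, C('a')=1, C('b')=3
L[0]='a': occ=0, LF[0]=C('a')+0=1+0=1
L[1]='b': occ=0, LF[1]=C('b')+0=3+0=3
L[2]='b': occ=1, LF[2]=C('b')+1=3+1=4
L[3]='b': occ=2, LF[3]=C('b')+2=3+2=5
L[4]='$': occ=0, LF[4]=C('$')+0=0+0=0
L[5]='a': occ=1, LF[5]=C('a')+1=1+1=2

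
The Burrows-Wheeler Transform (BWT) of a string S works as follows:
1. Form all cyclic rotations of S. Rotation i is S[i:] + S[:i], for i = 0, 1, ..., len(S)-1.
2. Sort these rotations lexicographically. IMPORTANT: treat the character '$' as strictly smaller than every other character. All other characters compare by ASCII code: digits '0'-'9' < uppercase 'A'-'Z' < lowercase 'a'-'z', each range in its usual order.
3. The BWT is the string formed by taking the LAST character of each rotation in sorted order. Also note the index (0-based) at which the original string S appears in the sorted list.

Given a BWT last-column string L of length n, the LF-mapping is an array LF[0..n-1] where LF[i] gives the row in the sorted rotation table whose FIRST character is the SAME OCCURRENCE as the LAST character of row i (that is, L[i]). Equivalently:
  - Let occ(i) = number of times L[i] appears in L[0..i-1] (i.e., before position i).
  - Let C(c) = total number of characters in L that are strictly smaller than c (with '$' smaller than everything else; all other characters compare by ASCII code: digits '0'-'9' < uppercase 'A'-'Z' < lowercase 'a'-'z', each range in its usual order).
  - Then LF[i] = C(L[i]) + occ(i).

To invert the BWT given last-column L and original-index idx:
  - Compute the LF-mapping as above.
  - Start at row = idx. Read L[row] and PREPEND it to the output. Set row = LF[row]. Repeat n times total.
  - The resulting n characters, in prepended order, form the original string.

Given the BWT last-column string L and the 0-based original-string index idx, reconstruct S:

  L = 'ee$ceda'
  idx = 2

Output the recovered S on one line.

LF mapping: 4 5 0 2 6 3 1
Walk LF starting at row 2, prepending L[row]:
  step 1: row=2, L[2]='$', prepend. Next row=LF[2]=0
  step 2: row=0, L[0]='e', prepend. Next row=LF[0]=4
  step 3: row=4, L[4]='e', prepend. Next row=LF[4]=6
  step 4: row=6, L[6]='a', prepend. Next row=LF[6]=1
  step 5: row=1, L[1]='e', prepend. Next row=LF[1]=5
  step 6: row=5, L[5]='d', prepend. Next row=LF[5]=3
  step 7: row=3, L[3]='c', prepend. Next row=LF[3]=2
Reversed output: cdeaee$

Answer: cdeaee$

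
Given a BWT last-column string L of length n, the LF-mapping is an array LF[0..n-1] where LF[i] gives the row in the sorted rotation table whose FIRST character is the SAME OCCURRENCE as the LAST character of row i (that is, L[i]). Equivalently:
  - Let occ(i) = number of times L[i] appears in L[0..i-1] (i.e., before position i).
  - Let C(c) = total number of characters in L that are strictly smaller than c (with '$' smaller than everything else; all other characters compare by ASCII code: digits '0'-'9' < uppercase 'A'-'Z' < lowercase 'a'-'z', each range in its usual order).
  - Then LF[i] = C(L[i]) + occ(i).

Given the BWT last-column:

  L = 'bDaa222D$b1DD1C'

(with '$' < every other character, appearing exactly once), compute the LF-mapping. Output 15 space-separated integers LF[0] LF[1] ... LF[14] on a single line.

Answer: 13 7 11 12 3 4 5 8 0 14 1 9 10 2 6

Derivation:
Char counts: '$':1, '1':2, '2':3, 'C':1, 'D':4, 'a':2, 'b':2
C (first-col start): C('$')=0, C('1')=1, C('2')=3, C('C')=6, C('D')=7, C('a')=11, C('b')=13
L[0]='b': occ=0, LF[0]=C('b')+0=13+0=13
L[1]='D': occ=0, LF[1]=C('D')+0=7+0=7
L[2]='a': occ=0, LF[2]=C('a')+0=11+0=11
L[3]='a': occ=1, LF[3]=C('a')+1=11+1=12
L[4]='2': occ=0, LF[4]=C('2')+0=3+0=3
L[5]='2': occ=1, LF[5]=C('2')+1=3+1=4
L[6]='2': occ=2, LF[6]=C('2')+2=3+2=5
L[7]='D': occ=1, LF[7]=C('D')+1=7+1=8
L[8]='$': occ=0, LF[8]=C('$')+0=0+0=0
L[9]='b': occ=1, LF[9]=C('b')+1=13+1=14
L[10]='1': occ=0, LF[10]=C('1')+0=1+0=1
L[11]='D': occ=2, LF[11]=C('D')+2=7+2=9
L[12]='D': occ=3, LF[12]=C('D')+3=7+3=10
L[13]='1': occ=1, LF[13]=C('1')+1=1+1=2
L[14]='C': occ=0, LF[14]=C('C')+0=6+0=6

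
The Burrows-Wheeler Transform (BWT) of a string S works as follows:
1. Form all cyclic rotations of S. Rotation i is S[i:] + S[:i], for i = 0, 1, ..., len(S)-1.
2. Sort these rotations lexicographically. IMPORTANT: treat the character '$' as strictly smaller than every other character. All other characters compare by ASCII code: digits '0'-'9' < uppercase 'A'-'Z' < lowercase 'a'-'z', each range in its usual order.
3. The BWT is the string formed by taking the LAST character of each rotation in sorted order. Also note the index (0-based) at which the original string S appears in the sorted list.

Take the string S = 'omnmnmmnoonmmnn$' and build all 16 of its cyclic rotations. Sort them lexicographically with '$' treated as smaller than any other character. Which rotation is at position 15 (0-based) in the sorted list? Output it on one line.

Answer: oonmmnn$omnmnmmn

Derivation:
All 16 rotations (rotation i = S[i:]+S[:i]):
  rot[0] = omnmnmmnoonmmnn$
  rot[1] = mnmnmmnoonmmnn$o
  rot[2] = nmnmmnoonmmnn$om
  rot[3] = mnmmnoonmmnn$omn
  rot[4] = nmmnoonmmnn$omnm
  rot[5] = mmnoonmmnn$omnmn
  rot[6] = mnoonmmnn$omnmnm
  rot[7] = noonmmnn$omnmnmm
  rot[8] = oonmmnn$omnmnmmn
  rot[9] = onmmnn$omnmnmmno
  rot[10] = nmmnn$omnmnmmnoo
  rot[11] = mmnn$omnmnmmnoon
  rot[12] = mnn$omnmnmmnoonm
  rot[13] = nn$omnmnmmnoonmm
  rot[14] = n$omnmnmmnoonmmn
  rot[15] = $omnmnmmnoonmmnn
Sorted (with $ < everything):
  sorted[0] = $omnmnmmnoonmmnn
  sorted[1] = mmnn$omnmnmmnoon
  sorted[2] = mmnoonmmnn$omnmn
  sorted[3] = mnmmnoonmmnn$omn
  sorted[4] = mnmnmmnoonmmnn$o
  sorted[5] = mnn$omnmnmmnoonm
  sorted[6] = mnoonmmnn$omnmnm
  sorted[7] = n$omnmnmmnoonmmn
  sorted[8] = nmmnn$omnmnmmnoo
  sorted[9] = nmmnoonmmnn$omnm
  sorted[10] = nmnmmnoonmmnn$om
  sorted[11] = nn$omnmnmmnoonmm
  sorted[12] = noonmmnn$omnmnmm
  sorted[13] = omnmnmmnoonmmnn$
  sorted[14] = onmmnn$omnmnmmno
  sorted[15] = oonmmnn$omnmnmmn
sorted[15] = oonmmnn$omnmnmmn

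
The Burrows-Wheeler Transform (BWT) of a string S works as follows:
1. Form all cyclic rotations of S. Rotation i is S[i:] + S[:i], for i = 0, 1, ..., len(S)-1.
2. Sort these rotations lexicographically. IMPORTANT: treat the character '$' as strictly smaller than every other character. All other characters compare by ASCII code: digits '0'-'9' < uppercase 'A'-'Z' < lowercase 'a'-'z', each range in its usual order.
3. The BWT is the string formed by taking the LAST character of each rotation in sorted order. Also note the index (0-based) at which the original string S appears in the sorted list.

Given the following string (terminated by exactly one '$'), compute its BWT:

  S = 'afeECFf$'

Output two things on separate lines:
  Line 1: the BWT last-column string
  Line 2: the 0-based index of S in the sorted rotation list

Answer: fEeC$fFa
4

Derivation:
All 8 rotations (rotation i = S[i:]+S[:i]):
  rot[0] = afeECFf$
  rot[1] = feECFf$a
  rot[2] = eECFf$af
  rot[3] = ECFf$afe
  rot[4] = CFf$afeE
  rot[5] = Ff$afeEC
  rot[6] = f$afeECF
  rot[7] = $afeECFf
Sorted (with $ < everything):
  sorted[0] = $afeECFf  (last char: 'f')
  sorted[1] = CFf$afeE  (last char: 'E')
  sorted[2] = ECFf$afe  (last char: 'e')
  sorted[3] = Ff$afeEC  (last char: 'C')
  sorted[4] = afeECFf$  (last char: '$')
  sorted[5] = eECFf$af  (last char: 'f')
  sorted[6] = f$afeECF  (last char: 'F')
  sorted[7] = feECFf$a  (last char: 'a')
Last column: fEeC$fFa
Original string S is at sorted index 4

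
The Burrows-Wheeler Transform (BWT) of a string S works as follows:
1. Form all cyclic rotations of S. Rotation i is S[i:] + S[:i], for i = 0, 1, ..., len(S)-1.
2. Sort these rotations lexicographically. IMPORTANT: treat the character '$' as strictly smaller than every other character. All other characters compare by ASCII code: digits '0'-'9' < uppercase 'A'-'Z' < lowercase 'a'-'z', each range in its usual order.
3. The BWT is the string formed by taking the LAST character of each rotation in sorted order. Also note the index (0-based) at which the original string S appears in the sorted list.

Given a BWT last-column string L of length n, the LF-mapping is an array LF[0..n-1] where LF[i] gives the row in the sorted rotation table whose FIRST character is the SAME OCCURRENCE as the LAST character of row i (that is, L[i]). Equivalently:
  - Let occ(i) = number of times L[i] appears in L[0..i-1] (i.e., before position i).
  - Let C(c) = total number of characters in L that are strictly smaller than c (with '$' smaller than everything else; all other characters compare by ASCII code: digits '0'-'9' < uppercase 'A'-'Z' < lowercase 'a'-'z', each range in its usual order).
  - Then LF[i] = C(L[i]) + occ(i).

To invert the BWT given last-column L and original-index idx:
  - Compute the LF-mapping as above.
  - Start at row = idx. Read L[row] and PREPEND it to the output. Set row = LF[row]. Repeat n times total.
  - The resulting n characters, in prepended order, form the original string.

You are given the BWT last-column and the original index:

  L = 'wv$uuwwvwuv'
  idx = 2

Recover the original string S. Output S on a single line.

LF mapping: 7 4 0 1 2 8 9 5 10 3 6
Walk LF starting at row 2, prepending L[row]:
  step 1: row=2, L[2]='$', prepend. Next row=LF[2]=0
  step 2: row=0, L[0]='w', prepend. Next row=LF[0]=7
  step 3: row=7, L[7]='v', prepend. Next row=LF[7]=5
  step 4: row=5, L[5]='w', prepend. Next row=LF[5]=8
  step 5: row=8, L[8]='w', prepend. Next row=LF[8]=10
  step 6: row=10, L[10]='v', prepend. Next row=LF[10]=6
  step 7: row=6, L[6]='w', prepend. Next row=LF[6]=9
  step 8: row=9, L[9]='u', prepend. Next row=LF[9]=3
  step 9: row=3, L[3]='u', prepend. Next row=LF[3]=1
  step 10: row=1, L[1]='v', prepend. Next row=LF[1]=4
  step 11: row=4, L[4]='u', prepend. Next row=LF[4]=2
Reversed output: uvuuwvwwvw$

Answer: uvuuwvwwvw$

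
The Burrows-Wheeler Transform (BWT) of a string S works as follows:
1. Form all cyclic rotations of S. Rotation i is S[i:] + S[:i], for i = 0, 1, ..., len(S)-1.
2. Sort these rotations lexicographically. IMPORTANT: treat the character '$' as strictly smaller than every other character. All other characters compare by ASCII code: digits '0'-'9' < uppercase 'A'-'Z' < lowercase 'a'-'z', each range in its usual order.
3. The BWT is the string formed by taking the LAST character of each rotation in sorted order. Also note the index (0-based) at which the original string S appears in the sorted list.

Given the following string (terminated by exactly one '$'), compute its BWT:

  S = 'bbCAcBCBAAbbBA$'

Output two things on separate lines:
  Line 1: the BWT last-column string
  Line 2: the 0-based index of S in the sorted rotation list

Answer: ABBACbCcbBbbA$A
13

Derivation:
All 15 rotations (rotation i = S[i:]+S[:i]):
  rot[0] = bbCAcBCBAAbbBA$
  rot[1] = bCAcBCBAAbbBA$b
  rot[2] = CAcBCBAAbbBA$bb
  rot[3] = AcBCBAAbbBA$bbC
  rot[4] = cBCBAAbbBA$bbCA
  rot[5] = BCBAAbbBA$bbCAc
  rot[6] = CBAAbbBA$bbCAcB
  rot[7] = BAAbbBA$bbCAcBC
  rot[8] = AAbbBA$bbCAcBCB
  rot[9] = AbbBA$bbCAcBCBA
  rot[10] = bbBA$bbCAcBCBAA
  rot[11] = bBA$bbCAcBCBAAb
  rot[12] = BA$bbCAcBCBAAbb
  rot[13] = A$bbCAcBCBAAbbB
  rot[14] = $bbCAcBCBAAbbBA
Sorted (with $ < everything):
  sorted[0] = $bbCAcBCBAAbbBA  (last char: 'A')
  sorted[1] = A$bbCAcBCBAAbbB  (last char: 'B')
  sorted[2] = AAbbBA$bbCAcBCB  (last char: 'B')
  sorted[3] = AbbBA$bbCAcBCBA  (last char: 'A')
  sorted[4] = AcBCBAAbbBA$bbC  (last char: 'C')
  sorted[5] = BA$bbCAcBCBAAbb  (last char: 'b')
  sorted[6] = BAAbbBA$bbCAcBC  (last char: 'C')
  sorted[7] = BCBAAbbBA$bbCAc  (last char: 'c')
  sorted[8] = CAcBCBAAbbBA$bb  (last char: 'b')
  sorted[9] = CBAAbbBA$bbCAcB  (last char: 'B')
  sorted[10] = bBA$bbCAcBCBAAb  (last char: 'b')
  sorted[11] = bCAcBCBAAbbBA$b  (last char: 'b')
  sorted[12] = bbBA$bbCAcBCBAA  (last char: 'A')
  sorted[13] = bbCAcBCBAAbbBA$  (last char: '$')
  sorted[14] = cBCBAAbbBA$bbCA  (last char: 'A')
Last column: ABBACbCcbBbbA$A
Original string S is at sorted index 13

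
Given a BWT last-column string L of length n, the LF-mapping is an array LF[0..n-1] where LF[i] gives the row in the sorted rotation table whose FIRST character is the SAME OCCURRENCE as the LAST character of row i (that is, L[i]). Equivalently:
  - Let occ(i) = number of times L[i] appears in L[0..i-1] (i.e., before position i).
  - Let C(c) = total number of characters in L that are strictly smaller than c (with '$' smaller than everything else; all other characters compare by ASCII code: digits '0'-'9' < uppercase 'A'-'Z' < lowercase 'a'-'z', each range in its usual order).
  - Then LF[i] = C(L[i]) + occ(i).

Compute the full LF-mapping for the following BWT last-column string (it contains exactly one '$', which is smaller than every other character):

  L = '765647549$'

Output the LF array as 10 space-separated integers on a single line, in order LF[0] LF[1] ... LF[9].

Answer: 7 5 3 6 1 8 4 2 9 0

Derivation:
Char counts: '$':1, '4':2, '5':2, '6':2, '7':2, '9':1
C (first-col start): C('$')=0, C('4')=1, C('5')=3, C('6')=5, C('7')=7, C('9')=9
L[0]='7': occ=0, LF[0]=C('7')+0=7+0=7
L[1]='6': occ=0, LF[1]=C('6')+0=5+0=5
L[2]='5': occ=0, LF[2]=C('5')+0=3+0=3
L[3]='6': occ=1, LF[3]=C('6')+1=5+1=6
L[4]='4': occ=0, LF[4]=C('4')+0=1+0=1
L[5]='7': occ=1, LF[5]=C('7')+1=7+1=8
L[6]='5': occ=1, LF[6]=C('5')+1=3+1=4
L[7]='4': occ=1, LF[7]=C('4')+1=1+1=2
L[8]='9': occ=0, LF[8]=C('9')+0=9+0=9
L[9]='$': occ=0, LF[9]=C('$')+0=0+0=0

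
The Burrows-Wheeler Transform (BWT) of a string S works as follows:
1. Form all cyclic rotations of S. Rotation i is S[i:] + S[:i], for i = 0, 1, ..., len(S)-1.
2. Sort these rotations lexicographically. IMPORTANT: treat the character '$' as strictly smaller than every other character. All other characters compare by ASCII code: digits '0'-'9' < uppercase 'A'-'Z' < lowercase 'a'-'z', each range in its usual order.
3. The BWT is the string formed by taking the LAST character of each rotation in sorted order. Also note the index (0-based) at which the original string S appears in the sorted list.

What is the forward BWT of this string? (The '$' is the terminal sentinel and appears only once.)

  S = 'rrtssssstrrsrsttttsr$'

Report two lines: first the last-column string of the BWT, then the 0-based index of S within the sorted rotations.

Answer: rst$rsrtrtssssrstrtts
3

Derivation:
All 21 rotations (rotation i = S[i:]+S[:i]):
  rot[0] = rrtssssstrrsrsttttsr$
  rot[1] = rtssssstrrsrsttttsr$r
  rot[2] = tssssstrrsrsttttsr$rr
  rot[3] = ssssstrrsrsttttsr$rrt
  rot[4] = sssstrrsrsttttsr$rrts
  rot[5] = ssstrrsrsttttsr$rrtss
  rot[6] = sstrrsrsttttsr$rrtsss
  rot[7] = strrsrsttttsr$rrtssss
  rot[8] = trrsrsttttsr$rrtsssss
  rot[9] = rrsrsttttsr$rrtssssst
  rot[10] = rsrsttttsr$rrtssssstr
  rot[11] = srsttttsr$rrtssssstrr
  rot[12] = rsttttsr$rrtssssstrrs
  rot[13] = sttttsr$rrtssssstrrsr
  rot[14] = ttttsr$rrtssssstrrsrs
  rot[15] = tttsr$rrtssssstrrsrst
  rot[16] = ttsr$rrtssssstrrsrstt
  rot[17] = tsr$rrtssssstrrsrsttt
  rot[18] = sr$rrtssssstrrsrstttt
  rot[19] = r$rrtssssstrrsrstttts
  rot[20] = $rrtssssstrrsrsttttsr
Sorted (with $ < everything):
  sorted[0] = $rrtssssstrrsrsttttsr  (last char: 'r')
  sorted[1] = r$rrtssssstrrsrstttts  (last char: 's')
  sorted[2] = rrsrsttttsr$rrtssssst  (last char: 't')
  sorted[3] = rrtssssstrrsrsttttsr$  (last char: '$')
  sorted[4] = rsrsttttsr$rrtssssstr  (last char: 'r')
  sorted[5] = rsttttsr$rrtssssstrrs  (last char: 's')
  sorted[6] = rtssssstrrsrsttttsr$r  (last char: 'r')
  sorted[7] = sr$rrtssssstrrsrstttt  (last char: 't')
  sorted[8] = srsttttsr$rrtssssstrr  (last char: 'r')
  sorted[9] = ssssstrrsrsttttsr$rrt  (last char: 't')
  sorted[10] = sssstrrsrsttttsr$rrts  (last char: 's')
  sorted[11] = ssstrrsrsttttsr$rrtss  (last char: 's')
  sorted[12] = sstrrsrsttttsr$rrtsss  (last char: 's')
  sorted[13] = strrsrsttttsr$rrtssss  (last char: 's')
  sorted[14] = sttttsr$rrtssssstrrsr  (last char: 'r')
  sorted[15] = trrsrsttttsr$rrtsssss  (last char: 's')
  sorted[16] = tsr$rrtssssstrrsrsttt  (last char: 't')
  sorted[17] = tssssstrrsrsttttsr$rr  (last char: 'r')
  sorted[18] = ttsr$rrtssssstrrsrstt  (last char: 't')
  sorted[19] = tttsr$rrtssssstrrsrst  (last char: 't')
  sorted[20] = ttttsr$rrtssssstrrsrs  (last char: 's')
Last column: rst$rsrtrtssssrstrtts
Original string S is at sorted index 3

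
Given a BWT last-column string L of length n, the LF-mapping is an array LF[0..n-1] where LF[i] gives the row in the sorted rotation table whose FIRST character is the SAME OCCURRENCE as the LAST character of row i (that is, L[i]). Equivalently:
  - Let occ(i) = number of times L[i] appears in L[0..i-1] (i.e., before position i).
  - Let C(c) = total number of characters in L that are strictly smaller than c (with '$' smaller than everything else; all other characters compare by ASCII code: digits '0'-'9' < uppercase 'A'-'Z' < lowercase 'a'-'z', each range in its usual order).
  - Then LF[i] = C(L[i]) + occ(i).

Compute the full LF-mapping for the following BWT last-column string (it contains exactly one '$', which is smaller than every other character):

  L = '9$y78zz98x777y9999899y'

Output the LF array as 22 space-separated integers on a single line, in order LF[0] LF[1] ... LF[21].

Answer: 8 0 17 1 5 20 21 9 6 16 2 3 4 18 10 11 12 13 7 14 15 19

Derivation:
Char counts: '$':1, '7':4, '8':3, '9':8, 'x':1, 'y':3, 'z':2
C (first-col start): C('$')=0, C('7')=1, C('8')=5, C('9')=8, C('x')=16, C('y')=17, C('z')=20
L[0]='9': occ=0, LF[0]=C('9')+0=8+0=8
L[1]='$': occ=0, LF[1]=C('$')+0=0+0=0
L[2]='y': occ=0, LF[2]=C('y')+0=17+0=17
L[3]='7': occ=0, LF[3]=C('7')+0=1+0=1
L[4]='8': occ=0, LF[4]=C('8')+0=5+0=5
L[5]='z': occ=0, LF[5]=C('z')+0=20+0=20
L[6]='z': occ=1, LF[6]=C('z')+1=20+1=21
L[7]='9': occ=1, LF[7]=C('9')+1=8+1=9
L[8]='8': occ=1, LF[8]=C('8')+1=5+1=6
L[9]='x': occ=0, LF[9]=C('x')+0=16+0=16
L[10]='7': occ=1, LF[10]=C('7')+1=1+1=2
L[11]='7': occ=2, LF[11]=C('7')+2=1+2=3
L[12]='7': occ=3, LF[12]=C('7')+3=1+3=4
L[13]='y': occ=1, LF[13]=C('y')+1=17+1=18
L[14]='9': occ=2, LF[14]=C('9')+2=8+2=10
L[15]='9': occ=3, LF[15]=C('9')+3=8+3=11
L[16]='9': occ=4, LF[16]=C('9')+4=8+4=12
L[17]='9': occ=5, LF[17]=C('9')+5=8+5=13
L[18]='8': occ=2, LF[18]=C('8')+2=5+2=7
L[19]='9': occ=6, LF[19]=C('9')+6=8+6=14
L[20]='9': occ=7, LF[20]=C('9')+7=8+7=15
L[21]='y': occ=2, LF[21]=C('y')+2=17+2=19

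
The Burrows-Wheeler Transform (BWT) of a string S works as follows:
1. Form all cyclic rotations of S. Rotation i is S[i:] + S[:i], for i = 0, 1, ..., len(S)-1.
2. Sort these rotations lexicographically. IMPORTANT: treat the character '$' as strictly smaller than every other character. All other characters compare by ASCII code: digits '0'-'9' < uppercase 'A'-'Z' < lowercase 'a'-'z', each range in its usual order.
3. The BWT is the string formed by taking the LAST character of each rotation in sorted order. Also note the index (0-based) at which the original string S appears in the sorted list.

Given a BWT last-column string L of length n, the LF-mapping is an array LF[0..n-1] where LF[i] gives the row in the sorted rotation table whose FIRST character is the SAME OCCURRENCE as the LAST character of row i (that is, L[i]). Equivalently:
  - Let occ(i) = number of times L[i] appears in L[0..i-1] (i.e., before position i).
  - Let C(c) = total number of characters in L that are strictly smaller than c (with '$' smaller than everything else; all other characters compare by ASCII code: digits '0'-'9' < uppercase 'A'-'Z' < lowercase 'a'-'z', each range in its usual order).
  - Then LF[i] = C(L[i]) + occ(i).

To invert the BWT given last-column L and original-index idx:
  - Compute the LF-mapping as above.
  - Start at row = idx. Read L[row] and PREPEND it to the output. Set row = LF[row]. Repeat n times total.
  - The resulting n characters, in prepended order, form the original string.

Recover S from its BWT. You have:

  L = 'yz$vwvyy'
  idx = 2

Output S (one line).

LF mapping: 4 7 0 1 3 2 5 6
Walk LF starting at row 2, prepending L[row]:
  step 1: row=2, L[2]='$', prepend. Next row=LF[2]=0
  step 2: row=0, L[0]='y', prepend. Next row=LF[0]=4
  step 3: row=4, L[4]='w', prepend. Next row=LF[4]=3
  step 4: row=3, L[3]='v', prepend. Next row=LF[3]=1
  step 5: row=1, L[1]='z', prepend. Next row=LF[1]=7
  step 6: row=7, L[7]='y', prepend. Next row=LF[7]=6
  step 7: row=6, L[6]='y', prepend. Next row=LF[6]=5
  step 8: row=5, L[5]='v', prepend. Next row=LF[5]=2
Reversed output: vyyzvwy$

Answer: vyyzvwy$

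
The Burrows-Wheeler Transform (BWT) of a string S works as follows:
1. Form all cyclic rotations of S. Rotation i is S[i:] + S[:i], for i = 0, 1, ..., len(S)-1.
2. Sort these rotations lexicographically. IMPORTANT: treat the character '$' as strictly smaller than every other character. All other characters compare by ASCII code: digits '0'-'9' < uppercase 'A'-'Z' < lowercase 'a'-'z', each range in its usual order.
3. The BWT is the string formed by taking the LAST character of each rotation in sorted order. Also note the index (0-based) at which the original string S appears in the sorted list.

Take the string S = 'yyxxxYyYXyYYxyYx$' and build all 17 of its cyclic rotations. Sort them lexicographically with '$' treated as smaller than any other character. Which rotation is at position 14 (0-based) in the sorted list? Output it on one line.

All 17 rotations (rotation i = S[i:]+S[:i]):
  rot[0] = yyxxxYyYXyYYxyYx$
  rot[1] = yxxxYyYXyYYxyYx$y
  rot[2] = xxxYyYXyYYxyYx$yy
  rot[3] = xxYyYXyYYxyYx$yyx
  rot[4] = xYyYXyYYxyYx$yyxx
  rot[5] = YyYXyYYxyYx$yyxxx
  rot[6] = yYXyYYxyYx$yyxxxY
  rot[7] = YXyYYxyYx$yyxxxYy
  rot[8] = XyYYxyYx$yyxxxYyY
  rot[9] = yYYxyYx$yyxxxYyYX
  rot[10] = YYxyYx$yyxxxYyYXy
  rot[11] = YxyYx$yyxxxYyYXyY
  rot[12] = xyYx$yyxxxYyYXyYY
  rot[13] = yYx$yyxxxYyYXyYYx
  rot[14] = Yx$yyxxxYyYXyYYxy
  rot[15] = x$yyxxxYyYXyYYxyY
  rot[16] = $yyxxxYyYXyYYxyYx
Sorted (with $ < everything):
  sorted[0] = $yyxxxYyYXyYYxyYx
  sorted[1] = XyYYxyYx$yyxxxYyY
  sorted[2] = YXyYYxyYx$yyxxxYy
  sorted[3] = YYxyYx$yyxxxYyYXy
  sorted[4] = Yx$yyxxxYyYXyYYxy
  sorted[5] = YxyYx$yyxxxYyYXyY
  sorted[6] = YyYXyYYxyYx$yyxxx
  sorted[7] = x$yyxxxYyYXyYYxyY
  sorted[8] = xYyYXyYYxyYx$yyxx
  sorted[9] = xxYyYXyYYxyYx$yyx
  sorted[10] = xxxYyYXyYYxyYx$yy
  sorted[11] = xyYx$yyxxxYyYXyYY
  sorted[12] = yYXyYYxyYx$yyxxxY
  sorted[13] = yYYxyYx$yyxxxYyYX
  sorted[14] = yYx$yyxxxYyYXyYYx
  sorted[15] = yxxxYyYXyYYxyYx$y
  sorted[16] = yyxxxYyYXyYYxyYx$
sorted[14] = yYx$yyxxxYyYXyYYx

Answer: yYx$yyxxxYyYXyYYx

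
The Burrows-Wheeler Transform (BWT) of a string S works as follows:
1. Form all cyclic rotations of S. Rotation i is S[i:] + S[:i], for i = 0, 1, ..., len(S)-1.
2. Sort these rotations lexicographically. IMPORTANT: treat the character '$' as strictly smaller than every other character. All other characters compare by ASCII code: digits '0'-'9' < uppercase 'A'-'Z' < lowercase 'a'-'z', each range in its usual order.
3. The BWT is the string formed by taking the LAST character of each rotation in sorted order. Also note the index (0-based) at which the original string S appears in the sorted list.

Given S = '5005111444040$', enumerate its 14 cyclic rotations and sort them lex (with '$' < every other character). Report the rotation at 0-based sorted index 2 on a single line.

All 14 rotations (rotation i = S[i:]+S[:i]):
  rot[0] = 5005111444040$
  rot[1] = 005111444040$5
  rot[2] = 05111444040$50
  rot[3] = 5111444040$500
  rot[4] = 111444040$5005
  rot[5] = 11444040$50051
  rot[6] = 1444040$500511
  rot[7] = 444040$5005111
  rot[8] = 44040$50051114
  rot[9] = 4040$500511144
  rot[10] = 040$5005111444
  rot[11] = 40$50051114440
  rot[12] = 0$500511144404
  rot[13] = $5005111444040
Sorted (with $ < everything):
  sorted[0] = $5005111444040
  sorted[1] = 0$500511144404
  sorted[2] = 005111444040$5
  sorted[3] = 040$5005111444
  sorted[4] = 05111444040$50
  sorted[5] = 111444040$5005
  sorted[6] = 11444040$50051
  sorted[7] = 1444040$500511
  sorted[8] = 40$50051114440
  sorted[9] = 4040$500511144
  sorted[10] = 44040$50051114
  sorted[11] = 444040$5005111
  sorted[12] = 5005111444040$
  sorted[13] = 5111444040$500
sorted[2] = 005111444040$5

Answer: 005111444040$5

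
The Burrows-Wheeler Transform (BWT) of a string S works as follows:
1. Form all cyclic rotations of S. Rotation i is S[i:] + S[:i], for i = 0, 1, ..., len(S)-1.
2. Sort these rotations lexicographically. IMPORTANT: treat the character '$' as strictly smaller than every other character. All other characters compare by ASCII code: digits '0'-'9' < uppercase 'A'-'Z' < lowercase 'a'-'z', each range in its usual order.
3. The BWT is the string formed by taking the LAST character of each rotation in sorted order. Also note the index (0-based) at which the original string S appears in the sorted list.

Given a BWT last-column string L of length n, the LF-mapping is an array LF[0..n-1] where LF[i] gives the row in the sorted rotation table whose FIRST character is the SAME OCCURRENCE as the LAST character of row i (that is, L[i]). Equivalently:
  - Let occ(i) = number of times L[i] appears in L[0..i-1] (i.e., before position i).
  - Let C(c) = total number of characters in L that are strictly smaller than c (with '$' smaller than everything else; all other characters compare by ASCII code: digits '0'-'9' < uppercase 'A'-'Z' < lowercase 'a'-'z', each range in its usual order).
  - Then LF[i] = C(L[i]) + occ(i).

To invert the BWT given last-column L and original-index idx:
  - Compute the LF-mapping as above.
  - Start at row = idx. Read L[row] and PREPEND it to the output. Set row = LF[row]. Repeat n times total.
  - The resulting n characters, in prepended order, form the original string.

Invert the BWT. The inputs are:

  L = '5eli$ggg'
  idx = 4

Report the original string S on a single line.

Answer: giggle5$

Derivation:
LF mapping: 1 2 7 6 0 3 4 5
Walk LF starting at row 4, prepending L[row]:
  step 1: row=4, L[4]='$', prepend. Next row=LF[4]=0
  step 2: row=0, L[0]='5', prepend. Next row=LF[0]=1
  step 3: row=1, L[1]='e', prepend. Next row=LF[1]=2
  step 4: row=2, L[2]='l', prepend. Next row=LF[2]=7
  step 5: row=7, L[7]='g', prepend. Next row=LF[7]=5
  step 6: row=5, L[5]='g', prepend. Next row=LF[5]=3
  step 7: row=3, L[3]='i', prepend. Next row=LF[3]=6
  step 8: row=6, L[6]='g', prepend. Next row=LF[6]=4
Reversed output: giggle5$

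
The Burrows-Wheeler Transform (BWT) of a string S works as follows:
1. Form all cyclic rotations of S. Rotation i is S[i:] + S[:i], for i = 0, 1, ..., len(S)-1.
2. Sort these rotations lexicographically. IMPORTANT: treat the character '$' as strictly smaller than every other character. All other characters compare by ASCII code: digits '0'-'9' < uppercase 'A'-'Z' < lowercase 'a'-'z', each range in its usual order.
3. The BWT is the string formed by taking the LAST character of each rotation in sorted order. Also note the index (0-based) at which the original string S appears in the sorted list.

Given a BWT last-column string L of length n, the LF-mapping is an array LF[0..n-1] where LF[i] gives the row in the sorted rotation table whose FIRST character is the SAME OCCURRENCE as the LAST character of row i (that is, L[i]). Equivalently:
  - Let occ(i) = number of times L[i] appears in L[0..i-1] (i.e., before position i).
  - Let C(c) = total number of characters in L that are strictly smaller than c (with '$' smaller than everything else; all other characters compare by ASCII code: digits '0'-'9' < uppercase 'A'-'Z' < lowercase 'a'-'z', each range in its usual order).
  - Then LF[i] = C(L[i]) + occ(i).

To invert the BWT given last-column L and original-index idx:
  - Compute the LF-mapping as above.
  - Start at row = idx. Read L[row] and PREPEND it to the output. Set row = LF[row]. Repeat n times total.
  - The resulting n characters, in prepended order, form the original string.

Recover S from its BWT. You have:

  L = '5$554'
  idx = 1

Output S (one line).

Answer: 4555$

Derivation:
LF mapping: 2 0 3 4 1
Walk LF starting at row 1, prepending L[row]:
  step 1: row=1, L[1]='$', prepend. Next row=LF[1]=0
  step 2: row=0, L[0]='5', prepend. Next row=LF[0]=2
  step 3: row=2, L[2]='5', prepend. Next row=LF[2]=3
  step 4: row=3, L[3]='5', prepend. Next row=LF[3]=4
  step 5: row=4, L[4]='4', prepend. Next row=LF[4]=1
Reversed output: 4555$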